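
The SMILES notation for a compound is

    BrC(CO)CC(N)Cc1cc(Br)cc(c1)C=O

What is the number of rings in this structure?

In SMILES, each pair of matching ring-closure digits denotes one ring-closing bond; the number of such bonds equals the number of independent rings.
Ring-closure bonds here: 1.

1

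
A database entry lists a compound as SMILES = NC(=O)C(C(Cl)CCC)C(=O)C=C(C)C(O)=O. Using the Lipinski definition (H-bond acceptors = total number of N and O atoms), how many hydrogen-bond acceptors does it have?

N atoms: 1; O atoms: 4.
Lipinski HBA = 1 + 4 = 5.

5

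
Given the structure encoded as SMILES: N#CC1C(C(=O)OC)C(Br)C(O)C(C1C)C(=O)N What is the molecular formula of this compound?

C11H15BrN2O4

Walk through each heavy atom and fill implicit hydrogens from standard valence (C 4, N 3, O 2, S 2, halogen 1):
  atom 1: N, bond orders sum to 3 (valence 3) → 0 H
  atom 2: C, bond orders sum to 4 (valence 4) → 0 H
  atom 3: C, bond orders sum to 3 (valence 4) → 1 H
  atom 4: C, bond orders sum to 3 (valence 4) → 1 H
  atom 5: C, bond orders sum to 4 (valence 4) → 0 H
  atom 6: O, bond orders sum to 2 (valence 2) → 0 H
  atom 7: O, bond orders sum to 2 (valence 2) → 0 H
  atom 8: C, bond orders sum to 1 (valence 4) → 3 H
  atom 9: C, bond orders sum to 3 (valence 4) → 1 H
  atom 10: Br (halogen, monovalent) → 0 H
  atom 11: C, bond orders sum to 3 (valence 4) → 1 H
  atom 12: O, bond orders sum to 1 (valence 2) → 1 H
  atom 13: C, bond orders sum to 3 (valence 4) → 1 H
  atom 14: C, bond orders sum to 3 (valence 4) → 1 H
  atom 15: C, bond orders sum to 1 (valence 4) → 3 H
  atom 16: C, bond orders sum to 4 (valence 4) → 0 H
  atom 17: O, bond orders sum to 2 (valence 2) → 0 H
  atom 18: N, bond orders sum to 1 (valence 3) → 2 H
Totals → C:11, H:15, Br:1, N:2, O:4.
In Hill order: C11H15BrN2O4.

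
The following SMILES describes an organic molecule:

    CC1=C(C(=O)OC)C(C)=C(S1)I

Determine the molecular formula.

Walk through each heavy atom and fill implicit hydrogens from standard valence (C 4, N 3, O 2, S 2, halogen 1):
  atom 1: C, bond orders sum to 1 (valence 4) → 3 H
  atom 2: C, bond orders sum to 4 (valence 4) → 0 H
  atom 3: C, bond orders sum to 4 (valence 4) → 0 H
  atom 4: C, bond orders sum to 4 (valence 4) → 0 H
  atom 5: O, bond orders sum to 2 (valence 2) → 0 H
  atom 6: O, bond orders sum to 2 (valence 2) → 0 H
  atom 7: C, bond orders sum to 1 (valence 4) → 3 H
  atom 8: C, bond orders sum to 4 (valence 4) → 0 H
  atom 9: C, bond orders sum to 1 (valence 4) → 3 H
  atom 10: C, bond orders sum to 4 (valence 4) → 0 H
  atom 11: S, bond orders sum to 2 (valence 2) → 0 H
  atom 12: I (halogen, monovalent) → 0 H
Totals → C:8, H:9, I:1, O:2, S:1.

C8H9IO2S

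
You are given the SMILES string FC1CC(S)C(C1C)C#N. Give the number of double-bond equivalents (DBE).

Degree of unsaturation = (number of rings) + (number of π bonds).
Ring closures in the SMILES: 1.
π bonds: 1 triple bond (each 2 DoU) → 2 DoU from unsaturation.
Total DoU = 1 + 2 = 3.

3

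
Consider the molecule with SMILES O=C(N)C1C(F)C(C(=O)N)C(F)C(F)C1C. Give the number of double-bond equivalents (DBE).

Molecular formula: C9H13F3N2O2.
DoU = (2C + 2 + N − H − X) / 2, where X is the halogen count and O/S are ignored.
    = (2·9 + 2 + 2 − 13 − 3) / 2 = 6 / 2 = 3.

3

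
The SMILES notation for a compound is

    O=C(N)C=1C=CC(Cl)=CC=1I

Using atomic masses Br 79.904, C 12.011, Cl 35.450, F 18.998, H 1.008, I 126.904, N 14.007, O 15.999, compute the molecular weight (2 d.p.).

281.48 g/mol

First, the molecular formula is C7H5ClINO (counting implicit H from valence).
  C: 7 × 12.011 = 84.077
  Cl: 1 × 35.450 = 35.450
  H: 5 × 1.008 = 5.040
  I: 1 × 126.904 = 126.904
  N: 1 × 14.007 = 14.007
  O: 1 × 15.999 = 15.999
Sum: 7×12.011 + 1×35.450 + 5×1.008 + 1×126.904 + 1×14.007 + 1×15.999 = 281.477 → 281.48 g/mol.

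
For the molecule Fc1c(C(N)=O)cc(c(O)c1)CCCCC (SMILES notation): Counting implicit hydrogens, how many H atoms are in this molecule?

16

Walk through each heavy atom and fill implicit hydrogens from standard valence (C 4, N 3, O 2, S 2, halogen 1); for lowercase aromatic atoms, an aromatic c carries 1 H when it has two neighbours and 0 H with three, and aromatic n carries 0 H:
  atom 1: F (halogen, monovalent) → 0 H
  atom 2: aromatic c, 3 neighbours → 0 H
  atom 3: aromatic c, 3 neighbours → 0 H
  atom 4: C, bond orders sum to 4 (valence 4) → 0 H
  atom 5: N, bond orders sum to 1 (valence 3) → 2 H
  atom 6: O, bond orders sum to 2 (valence 2) → 0 H
  atom 7: aromatic c, 2 neighbours → 1 H
  atom 8: aromatic c, 3 neighbours → 0 H
  atom 9: aromatic c, 3 neighbours → 0 H
  atom 10: O, bond orders sum to 1 (valence 2) → 1 H
  atom 11: aromatic c, 2 neighbours → 1 H
  atom 12: C, bond orders sum to 2 (valence 4) → 2 H
  atom 13: C, bond orders sum to 2 (valence 4) → 2 H
  atom 14: C, bond orders sum to 2 (valence 4) → 2 H
  atom 15: C, bond orders sum to 2 (valence 4) → 2 H
  atom 16: C, bond orders sum to 1 (valence 4) → 3 H
Total hydrogens: 16.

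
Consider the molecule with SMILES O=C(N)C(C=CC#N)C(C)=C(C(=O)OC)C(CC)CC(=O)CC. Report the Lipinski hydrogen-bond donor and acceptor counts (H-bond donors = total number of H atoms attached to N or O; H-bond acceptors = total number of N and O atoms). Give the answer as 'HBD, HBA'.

Donors: find every N or O and count the H atoms it carries.
  atom 1 (O): bond orders sum to 2 → 0 H
  atom 3 (N): bond orders sum to 1 → 2 H
  atom 8 (N): bond orders sum to 3 → 0 H
  atom 13 (O): bond orders sum to 2 → 0 H
  atom 14 (O): bond orders sum to 2 → 0 H
  atom 21 (O): bond orders sum to 2 → 0 H
Lipinski HBD = 2.
Acceptors: N atoms = 2, O atoms = 4 → HBA = 6.

2, 6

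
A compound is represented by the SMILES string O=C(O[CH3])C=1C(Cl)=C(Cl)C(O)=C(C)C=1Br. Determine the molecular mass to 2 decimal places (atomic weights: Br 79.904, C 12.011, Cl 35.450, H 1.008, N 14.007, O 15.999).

First, the molecular formula is C9H7BrCl2O3 (counting implicit H from valence).
  Br: 1 × 79.904 = 79.904
  C: 9 × 12.011 = 108.099
  Cl: 2 × 35.450 = 70.900
  H: 7 × 1.008 = 7.056
  O: 3 × 15.999 = 47.997
Sum: 1×79.904 + 9×12.011 + 2×35.450 + 7×1.008 + 3×15.999 = 313.956 → 313.96 g/mol.

313.96 g/mol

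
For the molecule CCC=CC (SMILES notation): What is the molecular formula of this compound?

Walk through each heavy atom and fill implicit hydrogens from standard valence (C 4, N 3, O 2, S 2, halogen 1):
  atom 1: C, bond orders sum to 1 (valence 4) → 3 H
  atom 2: C, bond orders sum to 2 (valence 4) → 2 H
  atom 3: C, bond orders sum to 3 (valence 4) → 1 H
  atom 4: C, bond orders sum to 3 (valence 4) → 1 H
  atom 5: C, bond orders sum to 1 (valence 4) → 3 H
Totals → C:5, H:10.

C5H10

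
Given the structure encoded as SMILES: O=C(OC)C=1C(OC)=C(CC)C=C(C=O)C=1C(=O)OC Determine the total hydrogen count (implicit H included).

16

Walk through each heavy atom and fill implicit hydrogens from standard valence (C 4, N 3, O 2, S 2, halogen 1):
  atom 1: O, bond orders sum to 2 (valence 2) → 0 H
  atom 2: C, bond orders sum to 4 (valence 4) → 0 H
  atom 3: O, bond orders sum to 2 (valence 2) → 0 H
  atom 4: C, bond orders sum to 1 (valence 4) → 3 H
  atom 5: C, bond orders sum to 4 (valence 4) → 0 H
  atom 6: C, bond orders sum to 4 (valence 4) → 0 H
  atom 7: O, bond orders sum to 2 (valence 2) → 0 H
  atom 8: C, bond orders sum to 1 (valence 4) → 3 H
  atom 9: C, bond orders sum to 4 (valence 4) → 0 H
  atom 10: C, bond orders sum to 2 (valence 4) → 2 H
  atom 11: C, bond orders sum to 1 (valence 4) → 3 H
  atom 12: C, bond orders sum to 3 (valence 4) → 1 H
  atom 13: C, bond orders sum to 4 (valence 4) → 0 H
  atom 14: C, bond orders sum to 3 (valence 4) → 1 H
  atom 15: O, bond orders sum to 2 (valence 2) → 0 H
  atom 16: C, bond orders sum to 4 (valence 4) → 0 H
  atom 17: C, bond orders sum to 4 (valence 4) → 0 H
  atom 18: O, bond orders sum to 2 (valence 2) → 0 H
  atom 19: O, bond orders sum to 2 (valence 2) → 0 H
  atom 20: C, bond orders sum to 1 (valence 4) → 3 H
Total hydrogens: 16.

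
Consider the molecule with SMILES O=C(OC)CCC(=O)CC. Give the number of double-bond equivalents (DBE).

Molecular formula: C7H12O3.
DoU = (2C + 2 + N − H − X) / 2, where X is the halogen count and O/S are ignored.
    = (2·7 + 2 + 0 − 12 − 0) / 2 = 4 / 2 = 2.

2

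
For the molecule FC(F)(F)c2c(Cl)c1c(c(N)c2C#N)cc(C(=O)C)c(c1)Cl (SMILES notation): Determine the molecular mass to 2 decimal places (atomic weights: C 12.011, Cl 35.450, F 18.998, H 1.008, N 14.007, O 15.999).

347.12 g/mol

First, the molecular formula is C14H7Cl2F3N2O (counting implicit H from valence).
  C: 14 × 12.011 = 168.154
  Cl: 2 × 35.450 = 70.900
  F: 3 × 18.998 = 56.994
  H: 7 × 1.008 = 7.056
  N: 2 × 14.007 = 28.014
  O: 1 × 15.999 = 15.999
Sum: 14×12.011 + 2×35.450 + 3×18.998 + 7×1.008 + 2×14.007 + 1×15.999 = 347.117 → 347.12 g/mol.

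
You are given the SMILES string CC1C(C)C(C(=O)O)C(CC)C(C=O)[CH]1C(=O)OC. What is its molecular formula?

Walk through each heavy atom and fill implicit hydrogens from standard valence (C 4, N 3, O 2, S 2, halogen 1):
  atom 1: C, bond orders sum to 1 (valence 4) → 3 H
  atom 2: C, bond orders sum to 3 (valence 4) → 1 H
  atom 3: C, bond orders sum to 3 (valence 4) → 1 H
  atom 4: C, bond orders sum to 1 (valence 4) → 3 H
  atom 5: C, bond orders sum to 3 (valence 4) → 1 H
  atom 6: C, bond orders sum to 4 (valence 4) → 0 H
  atom 7: O, bond orders sum to 2 (valence 2) → 0 H
  atom 8: O, bond orders sum to 1 (valence 2) → 1 H
  atom 9: C, bond orders sum to 3 (valence 4) → 1 H
  atom 10: C, bond orders sum to 2 (valence 4) → 2 H
  atom 11: C, bond orders sum to 1 (valence 4) → 3 H
  atom 12: C, bond orders sum to 3 (valence 4) → 1 H
  atom 13: C, bond orders sum to 3 (valence 4) → 1 H
  atom 14: O, bond orders sum to 2 (valence 2) → 0 H
  atom 15: C with explicit H count 1
  atom 16: C, bond orders sum to 4 (valence 4) → 0 H
  atom 17: O, bond orders sum to 2 (valence 2) → 0 H
  atom 18: O, bond orders sum to 2 (valence 2) → 0 H
  atom 19: C, bond orders sum to 1 (valence 4) → 3 H
Totals → C:14, H:22, O:5.
In Hill order: C14H22O5.

C14H22O5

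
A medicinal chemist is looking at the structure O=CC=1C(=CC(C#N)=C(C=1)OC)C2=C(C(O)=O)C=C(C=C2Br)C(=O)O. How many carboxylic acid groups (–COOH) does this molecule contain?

The carboxylic acid motif appears at heavy-atom positions 15, 23 in the SMILES.
Other groups present: 1 aldehyde, 1 ether, 1 nitrile.
Carboxylic acid count: 2.

2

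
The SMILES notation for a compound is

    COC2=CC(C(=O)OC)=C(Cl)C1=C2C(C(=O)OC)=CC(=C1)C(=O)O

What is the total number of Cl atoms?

1

Scan the SMILES for Cl atoms (remember two-letter symbols like Cl and Br are single atoms).
Chlorine count: 1.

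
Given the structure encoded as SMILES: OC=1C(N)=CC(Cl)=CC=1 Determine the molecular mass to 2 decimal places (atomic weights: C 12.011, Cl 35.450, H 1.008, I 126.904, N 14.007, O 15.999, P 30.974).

First, the molecular formula is C6H6ClNO (counting implicit H from valence).
  C: 6 × 12.011 = 72.066
  Cl: 1 × 35.450 = 35.450
  H: 6 × 1.008 = 6.048
  N: 1 × 14.007 = 14.007
  O: 1 × 15.999 = 15.999
Sum: 6×12.011 + 1×35.450 + 6×1.008 + 1×14.007 + 1×15.999 = 143.570 → 143.57 g/mol.

143.57 g/mol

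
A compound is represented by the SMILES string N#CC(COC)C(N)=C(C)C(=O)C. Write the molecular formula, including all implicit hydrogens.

C9H14N2O2

Walk through each heavy atom and fill implicit hydrogens from standard valence (C 4, N 3, O 2, S 2, halogen 1):
  atom 1: N, bond orders sum to 3 (valence 3) → 0 H
  atom 2: C, bond orders sum to 4 (valence 4) → 0 H
  atom 3: C, bond orders sum to 3 (valence 4) → 1 H
  atom 4: C, bond orders sum to 2 (valence 4) → 2 H
  atom 5: O, bond orders sum to 2 (valence 2) → 0 H
  atom 6: C, bond orders sum to 1 (valence 4) → 3 H
  atom 7: C, bond orders sum to 4 (valence 4) → 0 H
  atom 8: N, bond orders sum to 1 (valence 3) → 2 H
  atom 9: C, bond orders sum to 4 (valence 4) → 0 H
  atom 10: C, bond orders sum to 1 (valence 4) → 3 H
  atom 11: C, bond orders sum to 4 (valence 4) → 0 H
  atom 12: O, bond orders sum to 2 (valence 2) → 0 H
  atom 13: C, bond orders sum to 1 (valence 4) → 3 H
Totals → C:9, H:14, N:2, O:2.
In Hill order: C9H14N2O2.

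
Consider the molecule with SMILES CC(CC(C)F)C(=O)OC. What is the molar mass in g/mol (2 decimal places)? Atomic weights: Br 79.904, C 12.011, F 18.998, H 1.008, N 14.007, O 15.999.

First, the molecular formula is C7H13FO2 (counting implicit H from valence).
  C: 7 × 12.011 = 84.077
  F: 1 × 18.998 = 18.998
  H: 13 × 1.008 = 13.104
  O: 2 × 15.999 = 31.998
Sum: 7×12.011 + 1×18.998 + 13×1.008 + 2×15.999 = 148.177 → 148.18 g/mol.

148.18 g/mol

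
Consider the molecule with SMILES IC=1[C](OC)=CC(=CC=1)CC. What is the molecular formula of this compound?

C9H11IO

Walk through each heavy atom and fill implicit hydrogens from standard valence (C 4, N 3, O 2, S 2, halogen 1):
  atom 1: I (halogen, monovalent) → 0 H
  atom 2: C, bond orders sum to 4 (valence 4) → 0 H
  atom 3: C with explicit H count 0
  atom 4: O, bond orders sum to 2 (valence 2) → 0 H
  atom 5: C, bond orders sum to 1 (valence 4) → 3 H
  atom 6: C, bond orders sum to 3 (valence 4) → 1 H
  atom 7: C, bond orders sum to 4 (valence 4) → 0 H
  atom 8: C, bond orders sum to 3 (valence 4) → 1 H
  atom 9: C, bond orders sum to 3 (valence 4) → 1 H
  atom 10: C, bond orders sum to 2 (valence 4) → 2 H
  atom 11: C, bond orders sum to 1 (valence 4) → 3 H
Totals → C:9, H:11, I:1, O:1.
In Hill order: C9H11IO.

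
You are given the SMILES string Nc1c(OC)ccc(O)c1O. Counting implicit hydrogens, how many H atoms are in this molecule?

Walk through each heavy atom and fill implicit hydrogens from standard valence (C 4, N 3, O 2, S 2, halogen 1); for lowercase aromatic atoms, an aromatic c carries 1 H when it has two neighbours and 0 H with three, and aromatic n carries 0 H:
  atom 1: N, bond orders sum to 1 (valence 3) → 2 H
  atom 2: aromatic c, 3 neighbours → 0 H
  atom 3: aromatic c, 3 neighbours → 0 H
  atom 4: O, bond orders sum to 2 (valence 2) → 0 H
  atom 5: C, bond orders sum to 1 (valence 4) → 3 H
  atom 6: aromatic c, 2 neighbours → 1 H
  atom 7: aromatic c, 2 neighbours → 1 H
  atom 8: aromatic c, 3 neighbours → 0 H
  atom 9: O, bond orders sum to 1 (valence 2) → 1 H
  atom 10: aromatic c, 3 neighbours → 0 H
  atom 11: O, bond orders sum to 1 (valence 2) → 1 H
Total hydrogens: 9.

9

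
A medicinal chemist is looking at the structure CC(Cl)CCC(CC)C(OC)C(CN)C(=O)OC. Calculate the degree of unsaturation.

1

Degree of unsaturation = (number of rings) + (number of π bonds).
Ring closures in the SMILES: 0.
π bonds: 1 double bond (each 1 DoU) → 1 DoU from unsaturation.
Total DoU = 0 + 1 = 1.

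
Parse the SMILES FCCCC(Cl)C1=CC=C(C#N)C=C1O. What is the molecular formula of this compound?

Walk through each heavy atom and fill implicit hydrogens from standard valence (C 4, N 3, O 2, S 2, halogen 1):
  atom 1: F (halogen, monovalent) → 0 H
  atom 2: C, bond orders sum to 2 (valence 4) → 2 H
  atom 3: C, bond orders sum to 2 (valence 4) → 2 H
  atom 4: C, bond orders sum to 2 (valence 4) → 2 H
  atom 5: C, bond orders sum to 3 (valence 4) → 1 H
  atom 6: Cl (halogen, monovalent) → 0 H
  atom 7: C, bond orders sum to 4 (valence 4) → 0 H
  atom 8: C, bond orders sum to 3 (valence 4) → 1 H
  atom 9: C, bond orders sum to 3 (valence 4) → 1 H
  atom 10: C, bond orders sum to 4 (valence 4) → 0 H
  atom 11: C, bond orders sum to 4 (valence 4) → 0 H
  atom 12: N, bond orders sum to 3 (valence 3) → 0 H
  atom 13: C, bond orders sum to 3 (valence 4) → 1 H
  atom 14: C, bond orders sum to 4 (valence 4) → 0 H
  atom 15: O, bond orders sum to 1 (valence 2) → 1 H
Totals → C:11, H:11, Cl:1, F:1, N:1, O:1.
In Hill order: C11H11ClFNO.

C11H11ClFNO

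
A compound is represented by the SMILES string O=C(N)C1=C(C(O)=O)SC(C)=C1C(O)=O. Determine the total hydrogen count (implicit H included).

7

Walk through each heavy atom and fill implicit hydrogens from standard valence (C 4, N 3, O 2, S 2, halogen 1):
  atom 1: O, bond orders sum to 2 (valence 2) → 0 H
  atom 2: C, bond orders sum to 4 (valence 4) → 0 H
  atom 3: N, bond orders sum to 1 (valence 3) → 2 H
  atom 4: C, bond orders sum to 4 (valence 4) → 0 H
  atom 5: C, bond orders sum to 4 (valence 4) → 0 H
  atom 6: C, bond orders sum to 4 (valence 4) → 0 H
  atom 7: O, bond orders sum to 1 (valence 2) → 1 H
  atom 8: O, bond orders sum to 2 (valence 2) → 0 H
  atom 9: S, bond orders sum to 2 (valence 2) → 0 H
  atom 10: C, bond orders sum to 4 (valence 4) → 0 H
  atom 11: C, bond orders sum to 1 (valence 4) → 3 H
  atom 12: C, bond orders sum to 4 (valence 4) → 0 H
  atom 13: C, bond orders sum to 4 (valence 4) → 0 H
  atom 14: O, bond orders sum to 1 (valence 2) → 1 H
  atom 15: O, bond orders sum to 2 (valence 2) → 0 H
Total hydrogens: 7.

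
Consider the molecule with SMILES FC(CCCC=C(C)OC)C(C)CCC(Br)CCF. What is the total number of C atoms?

15

Count every carbon token in the SMILES (each C, including those in ring-closure positions and inside branches).
Carbon count: 15.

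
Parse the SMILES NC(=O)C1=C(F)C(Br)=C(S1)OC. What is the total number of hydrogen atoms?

5

Walk through each heavy atom and fill implicit hydrogens from standard valence (C 4, N 3, O 2, S 2, halogen 1):
  atom 1: N, bond orders sum to 1 (valence 3) → 2 H
  atom 2: C, bond orders sum to 4 (valence 4) → 0 H
  atom 3: O, bond orders sum to 2 (valence 2) → 0 H
  atom 4: C, bond orders sum to 4 (valence 4) → 0 H
  atom 5: C, bond orders sum to 4 (valence 4) → 0 H
  atom 6: F (halogen, monovalent) → 0 H
  atom 7: C, bond orders sum to 4 (valence 4) → 0 H
  atom 8: Br (halogen, monovalent) → 0 H
  atom 9: C, bond orders sum to 4 (valence 4) → 0 H
  atom 10: S, bond orders sum to 2 (valence 2) → 0 H
  atom 11: O, bond orders sum to 2 (valence 2) → 0 H
  atom 12: C, bond orders sum to 1 (valence 4) → 3 H
Total hydrogens: 5.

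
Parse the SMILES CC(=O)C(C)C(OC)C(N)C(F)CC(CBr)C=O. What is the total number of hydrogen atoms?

21

Walk through each heavy atom and fill implicit hydrogens from standard valence (C 4, N 3, O 2, S 2, halogen 1):
  atom 1: C, bond orders sum to 1 (valence 4) → 3 H
  atom 2: C, bond orders sum to 4 (valence 4) → 0 H
  atom 3: O, bond orders sum to 2 (valence 2) → 0 H
  atom 4: C, bond orders sum to 3 (valence 4) → 1 H
  atom 5: C, bond orders sum to 1 (valence 4) → 3 H
  atom 6: C, bond orders sum to 3 (valence 4) → 1 H
  atom 7: O, bond orders sum to 2 (valence 2) → 0 H
  atom 8: C, bond orders sum to 1 (valence 4) → 3 H
  atom 9: C, bond orders sum to 3 (valence 4) → 1 H
  atom 10: N, bond orders sum to 1 (valence 3) → 2 H
  atom 11: C, bond orders sum to 3 (valence 4) → 1 H
  atom 12: F (halogen, monovalent) → 0 H
  atom 13: C, bond orders sum to 2 (valence 4) → 2 H
  atom 14: C, bond orders sum to 3 (valence 4) → 1 H
  atom 15: C, bond orders sum to 2 (valence 4) → 2 H
  atom 16: Br (halogen, monovalent) → 0 H
  atom 17: C, bond orders sum to 3 (valence 4) → 1 H
  atom 18: O, bond orders sum to 2 (valence 2) → 0 H
Total hydrogens: 21.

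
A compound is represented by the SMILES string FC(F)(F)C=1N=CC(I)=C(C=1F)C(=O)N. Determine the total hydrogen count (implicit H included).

3

Walk through each heavy atom and fill implicit hydrogens from standard valence (C 4, N 3, O 2, S 2, halogen 1):
  atom 1: F (halogen, monovalent) → 0 H
  atom 2: C, bond orders sum to 4 (valence 4) → 0 H
  atom 3: F (halogen, monovalent) → 0 H
  atom 4: F (halogen, monovalent) → 0 H
  atom 5: C, bond orders sum to 4 (valence 4) → 0 H
  atom 6: N, bond orders sum to 3 (valence 3) → 0 H
  atom 7: C, bond orders sum to 3 (valence 4) → 1 H
  atom 8: C, bond orders sum to 4 (valence 4) → 0 H
  atom 9: I (halogen, monovalent) → 0 H
  atom 10: C, bond orders sum to 4 (valence 4) → 0 H
  atom 11: C, bond orders sum to 4 (valence 4) → 0 H
  atom 12: F (halogen, monovalent) → 0 H
  atom 13: C, bond orders sum to 4 (valence 4) → 0 H
  atom 14: O, bond orders sum to 2 (valence 2) → 0 H
  atom 15: N, bond orders sum to 1 (valence 3) → 2 H
Total hydrogens: 3.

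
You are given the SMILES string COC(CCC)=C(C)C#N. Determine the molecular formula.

C8H13NO

Walk through each heavy atom and fill implicit hydrogens from standard valence (C 4, N 3, O 2, S 2, halogen 1):
  atom 1: C, bond orders sum to 1 (valence 4) → 3 H
  atom 2: O, bond orders sum to 2 (valence 2) → 0 H
  atom 3: C, bond orders sum to 4 (valence 4) → 0 H
  atom 4: C, bond orders sum to 2 (valence 4) → 2 H
  atom 5: C, bond orders sum to 2 (valence 4) → 2 H
  atom 6: C, bond orders sum to 1 (valence 4) → 3 H
  atom 7: C, bond orders sum to 4 (valence 4) → 0 H
  atom 8: C, bond orders sum to 1 (valence 4) → 3 H
  atom 9: C, bond orders sum to 4 (valence 4) → 0 H
  atom 10: N, bond orders sum to 3 (valence 3) → 0 H
Totals → C:8, H:13, N:1, O:1.
In Hill order: C8H13NO.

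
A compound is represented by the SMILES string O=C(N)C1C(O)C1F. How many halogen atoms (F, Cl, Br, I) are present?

Halogen atoms appear at heavy-atom position 8 (1×F).
Other groups present: 1 amide, 1 hydroxyl.
Halogen count: 1.

1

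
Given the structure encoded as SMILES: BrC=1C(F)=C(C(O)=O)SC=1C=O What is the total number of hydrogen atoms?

Walk through each heavy atom and fill implicit hydrogens from standard valence (C 4, N 3, O 2, S 2, halogen 1):
  atom 1: Br (halogen, monovalent) → 0 H
  atom 2: C, bond orders sum to 4 (valence 4) → 0 H
  atom 3: C, bond orders sum to 4 (valence 4) → 0 H
  atom 4: F (halogen, monovalent) → 0 H
  atom 5: C, bond orders sum to 4 (valence 4) → 0 H
  atom 6: C, bond orders sum to 4 (valence 4) → 0 H
  atom 7: O, bond orders sum to 1 (valence 2) → 1 H
  atom 8: O, bond orders sum to 2 (valence 2) → 0 H
  atom 9: S, bond orders sum to 2 (valence 2) → 0 H
  atom 10: C, bond orders sum to 4 (valence 4) → 0 H
  atom 11: C, bond orders sum to 3 (valence 4) → 1 H
  atom 12: O, bond orders sum to 2 (valence 2) → 0 H
Total hydrogens: 2.

2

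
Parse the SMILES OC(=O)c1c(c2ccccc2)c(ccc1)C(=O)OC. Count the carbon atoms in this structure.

Count every carbon token in the SMILES (each C, including those in ring-closure positions and inside branches).
Carbon count: 15.

15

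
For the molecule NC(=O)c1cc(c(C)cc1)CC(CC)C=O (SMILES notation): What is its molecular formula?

C13H17NO2

Walk through each heavy atom and fill implicit hydrogens from standard valence (C 4, N 3, O 2, S 2, halogen 1); for lowercase aromatic atoms, an aromatic c carries 1 H when it has two neighbours and 0 H with three, and aromatic n carries 0 H:
  atom 1: N, bond orders sum to 1 (valence 3) → 2 H
  atom 2: C, bond orders sum to 4 (valence 4) → 0 H
  atom 3: O, bond orders sum to 2 (valence 2) → 0 H
  atom 4: aromatic c, 3 neighbours → 0 H
  atom 5: aromatic c, 2 neighbours → 1 H
  atom 6: aromatic c, 3 neighbours → 0 H
  atom 7: aromatic c, 3 neighbours → 0 H
  atom 8: C, bond orders sum to 1 (valence 4) → 3 H
  atom 9: aromatic c, 2 neighbours → 1 H
  atom 10: aromatic c, 2 neighbours → 1 H
  atom 11: C, bond orders sum to 2 (valence 4) → 2 H
  atom 12: C, bond orders sum to 3 (valence 4) → 1 H
  atom 13: C, bond orders sum to 2 (valence 4) → 2 H
  atom 14: C, bond orders sum to 1 (valence 4) → 3 H
  atom 15: C, bond orders sum to 3 (valence 4) → 1 H
  atom 16: O, bond orders sum to 2 (valence 2) → 0 H
Totals → C:13, H:17, N:1, O:2.
In Hill order: C13H17NO2.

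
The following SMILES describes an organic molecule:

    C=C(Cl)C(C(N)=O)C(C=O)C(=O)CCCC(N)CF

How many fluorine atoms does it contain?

1

Scan the SMILES for F atoms (remember two-letter symbols like Cl and Br are single atoms).
Fluorine count: 1.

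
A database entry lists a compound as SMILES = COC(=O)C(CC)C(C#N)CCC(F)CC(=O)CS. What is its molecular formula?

C13H20FNO3S

Walk through each heavy atom and fill implicit hydrogens from standard valence (C 4, N 3, O 2, S 2, halogen 1):
  atom 1: C, bond orders sum to 1 (valence 4) → 3 H
  atom 2: O, bond orders sum to 2 (valence 2) → 0 H
  atom 3: C, bond orders sum to 4 (valence 4) → 0 H
  atom 4: O, bond orders sum to 2 (valence 2) → 0 H
  atom 5: C, bond orders sum to 3 (valence 4) → 1 H
  atom 6: C, bond orders sum to 2 (valence 4) → 2 H
  atom 7: C, bond orders sum to 1 (valence 4) → 3 H
  atom 8: C, bond orders sum to 3 (valence 4) → 1 H
  atom 9: C, bond orders sum to 4 (valence 4) → 0 H
  atom 10: N, bond orders sum to 3 (valence 3) → 0 H
  atom 11: C, bond orders sum to 2 (valence 4) → 2 H
  atom 12: C, bond orders sum to 2 (valence 4) → 2 H
  atom 13: C, bond orders sum to 3 (valence 4) → 1 H
  atom 14: F (halogen, monovalent) → 0 H
  atom 15: C, bond orders sum to 2 (valence 4) → 2 H
  atom 16: C, bond orders sum to 4 (valence 4) → 0 H
  atom 17: O, bond orders sum to 2 (valence 2) → 0 H
  atom 18: C, bond orders sum to 2 (valence 4) → 2 H
  atom 19: S, bond orders sum to 1 (valence 2) → 1 H
Totals → C:13, H:20, F:1, N:1, O:3, S:1.
In Hill order: C13H20FNO3S.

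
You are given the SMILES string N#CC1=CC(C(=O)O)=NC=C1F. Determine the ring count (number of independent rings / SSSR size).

In SMILES, each pair of matching ring-closure digits denotes one ring-closing bond; the number of such bonds equals the number of independent rings.
Ring-closure bonds here: 1.

1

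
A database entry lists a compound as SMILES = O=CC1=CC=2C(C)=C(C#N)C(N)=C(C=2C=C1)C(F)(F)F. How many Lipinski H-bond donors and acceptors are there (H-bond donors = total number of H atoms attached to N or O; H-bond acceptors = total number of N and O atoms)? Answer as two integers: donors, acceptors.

2, 3

Donors: find every N or O and count the H atoms it carries.
  atom 1 (O): bond orders sum to 2 → 0 H
  atom 10 (N): bond orders sum to 3 → 0 H
  atom 12 (N): bond orders sum to 1 → 2 H
Lipinski HBD = 2.
Acceptors: N atoms = 2, O atoms = 1 → HBA = 3.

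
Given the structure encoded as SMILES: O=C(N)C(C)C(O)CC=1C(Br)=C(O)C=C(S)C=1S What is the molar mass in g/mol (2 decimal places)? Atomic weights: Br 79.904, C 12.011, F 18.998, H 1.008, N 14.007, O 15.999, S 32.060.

352.26 g/mol

First, the molecular formula is C11H14BrNO3S2 (counting implicit H from valence).
  Br: 1 × 79.904 = 79.904
  C: 11 × 12.011 = 132.121
  H: 14 × 1.008 = 14.112
  N: 1 × 14.007 = 14.007
  O: 3 × 15.999 = 47.997
  S: 2 × 32.060 = 64.120
Sum: 1×79.904 + 11×12.011 + 14×1.008 + 1×14.007 + 3×15.999 + 2×32.060 = 352.261 → 352.26 g/mol.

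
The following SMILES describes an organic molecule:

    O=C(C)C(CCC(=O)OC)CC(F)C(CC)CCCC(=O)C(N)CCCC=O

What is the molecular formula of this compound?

Walk through each heavy atom and fill implicit hydrogens from standard valence (C 4, N 3, O 2, S 2, halogen 1):
  atom 1: O, bond orders sum to 2 (valence 2) → 0 H
  atom 2: C, bond orders sum to 4 (valence 4) → 0 H
  atom 3: C, bond orders sum to 1 (valence 4) → 3 H
  atom 4: C, bond orders sum to 3 (valence 4) → 1 H
  atom 5: C, bond orders sum to 2 (valence 4) → 2 H
  atom 6: C, bond orders sum to 2 (valence 4) → 2 H
  atom 7: C, bond orders sum to 4 (valence 4) → 0 H
  atom 8: O, bond orders sum to 2 (valence 2) → 0 H
  atom 9: O, bond orders sum to 2 (valence 2) → 0 H
  atom 10: C, bond orders sum to 1 (valence 4) → 3 H
  atom 11: C, bond orders sum to 2 (valence 4) → 2 H
  atom 12: C, bond orders sum to 3 (valence 4) → 1 H
  atom 13: F (halogen, monovalent) → 0 H
  atom 14: C, bond orders sum to 3 (valence 4) → 1 H
  atom 15: C, bond orders sum to 2 (valence 4) → 2 H
  atom 16: C, bond orders sum to 1 (valence 4) → 3 H
  atom 17: C, bond orders sum to 2 (valence 4) → 2 H
  atom 18: C, bond orders sum to 2 (valence 4) → 2 H
  atom 19: C, bond orders sum to 2 (valence 4) → 2 H
  atom 20: C, bond orders sum to 4 (valence 4) → 0 H
  atom 21: O, bond orders sum to 2 (valence 2) → 0 H
  atom 22: C, bond orders sum to 3 (valence 4) → 1 H
  atom 23: N, bond orders sum to 1 (valence 3) → 2 H
  atom 24: C, bond orders sum to 2 (valence 4) → 2 H
  atom 25: C, bond orders sum to 2 (valence 4) → 2 H
  atom 26: C, bond orders sum to 2 (valence 4) → 2 H
  atom 27: C, bond orders sum to 3 (valence 4) → 1 H
  atom 28: O, bond orders sum to 2 (valence 2) → 0 H
Totals → C:21, H:36, F:1, N:1, O:5.

C21H36FNO5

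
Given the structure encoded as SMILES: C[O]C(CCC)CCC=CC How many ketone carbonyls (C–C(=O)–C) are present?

0

Scan the SMILES for the ketone motif — none present.
Groups that are present: 1 alkene, 1 ether.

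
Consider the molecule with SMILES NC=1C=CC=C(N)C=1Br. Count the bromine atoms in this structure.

1

Scan the SMILES for Br atoms (remember two-letter symbols like Cl and Br are single atoms).
Bromine count: 1.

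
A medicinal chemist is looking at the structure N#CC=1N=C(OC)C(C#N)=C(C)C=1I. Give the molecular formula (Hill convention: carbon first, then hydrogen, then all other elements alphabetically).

Walk through each heavy atom and fill implicit hydrogens from standard valence (C 4, N 3, O 2, S 2, halogen 1):
  atom 1: N, bond orders sum to 3 (valence 3) → 0 H
  atom 2: C, bond orders sum to 4 (valence 4) → 0 H
  atom 3: C, bond orders sum to 4 (valence 4) → 0 H
  atom 4: N, bond orders sum to 3 (valence 3) → 0 H
  atom 5: C, bond orders sum to 4 (valence 4) → 0 H
  atom 6: O, bond orders sum to 2 (valence 2) → 0 H
  atom 7: C, bond orders sum to 1 (valence 4) → 3 H
  atom 8: C, bond orders sum to 4 (valence 4) → 0 H
  atom 9: C, bond orders sum to 4 (valence 4) → 0 H
  atom 10: N, bond orders sum to 3 (valence 3) → 0 H
  atom 11: C, bond orders sum to 4 (valence 4) → 0 H
  atom 12: C, bond orders sum to 1 (valence 4) → 3 H
  atom 13: C, bond orders sum to 4 (valence 4) → 0 H
  atom 14: I (halogen, monovalent) → 0 H
Totals → C:9, H:6, I:1, N:3, O:1.

C9H6IN3O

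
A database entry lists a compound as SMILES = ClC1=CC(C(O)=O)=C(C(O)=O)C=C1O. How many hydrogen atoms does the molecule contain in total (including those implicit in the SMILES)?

Walk through each heavy atom and fill implicit hydrogens from standard valence (C 4, N 3, O 2, S 2, halogen 1):
  atom 1: Cl (halogen, monovalent) → 0 H
  atom 2: C, bond orders sum to 4 (valence 4) → 0 H
  atom 3: C, bond orders sum to 3 (valence 4) → 1 H
  atom 4: C, bond orders sum to 4 (valence 4) → 0 H
  atom 5: C, bond orders sum to 4 (valence 4) → 0 H
  atom 6: O, bond orders sum to 1 (valence 2) → 1 H
  atom 7: O, bond orders sum to 2 (valence 2) → 0 H
  atom 8: C, bond orders sum to 4 (valence 4) → 0 H
  atom 9: C, bond orders sum to 4 (valence 4) → 0 H
  atom 10: O, bond orders sum to 1 (valence 2) → 1 H
  atom 11: O, bond orders sum to 2 (valence 2) → 0 H
  atom 12: C, bond orders sum to 3 (valence 4) → 1 H
  atom 13: C, bond orders sum to 4 (valence 4) → 0 H
  atom 14: O, bond orders sum to 1 (valence 2) → 1 H
Total hydrogens: 5.

5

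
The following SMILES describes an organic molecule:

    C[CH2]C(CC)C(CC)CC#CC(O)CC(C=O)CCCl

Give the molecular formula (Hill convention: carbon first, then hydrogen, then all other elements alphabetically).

Walk through each heavy atom and fill implicit hydrogens from standard valence (C 4, N 3, O 2, S 2, halogen 1):
  atom 1: C, bond orders sum to 1 (valence 4) → 3 H
  atom 2: C with explicit H count 2
  atom 3: C, bond orders sum to 3 (valence 4) → 1 H
  atom 4: C, bond orders sum to 2 (valence 4) → 2 H
  atom 5: C, bond orders sum to 1 (valence 4) → 3 H
  atom 6: C, bond orders sum to 3 (valence 4) → 1 H
  atom 7: C, bond orders sum to 2 (valence 4) → 2 H
  atom 8: C, bond orders sum to 1 (valence 4) → 3 H
  atom 9: C, bond orders sum to 2 (valence 4) → 2 H
  atom 10: C, bond orders sum to 4 (valence 4) → 0 H
  atom 11: C, bond orders sum to 4 (valence 4) → 0 H
  atom 12: C, bond orders sum to 3 (valence 4) → 1 H
  atom 13: O, bond orders sum to 1 (valence 2) → 1 H
  atom 14: C, bond orders sum to 2 (valence 4) → 2 H
  atom 15: C, bond orders sum to 3 (valence 4) → 1 H
  atom 16: C, bond orders sum to 3 (valence 4) → 1 H
  atom 17: O, bond orders sum to 2 (valence 2) → 0 H
  atom 18: C, bond orders sum to 2 (valence 4) → 2 H
  atom 19: C, bond orders sum to 2 (valence 4) → 2 H
  atom 20: Cl (halogen, monovalent) → 0 H
Totals → C:17, H:29, Cl:1, O:2.

C17H29ClO2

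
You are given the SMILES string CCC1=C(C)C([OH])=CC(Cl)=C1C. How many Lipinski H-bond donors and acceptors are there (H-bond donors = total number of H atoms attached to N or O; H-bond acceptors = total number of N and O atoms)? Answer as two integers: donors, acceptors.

Donors: find every N or O and count the H atoms it carries.
  atom 7 (O): bond orders sum to 1 → 1 H
Lipinski HBD = 1.
Acceptors: N atoms = 0, O atoms = 1 → HBA = 1.

1, 1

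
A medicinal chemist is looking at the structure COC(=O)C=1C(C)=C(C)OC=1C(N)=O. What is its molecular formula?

C9H11NO4

Walk through each heavy atom and fill implicit hydrogens from standard valence (C 4, N 3, O 2, S 2, halogen 1):
  atom 1: C, bond orders sum to 1 (valence 4) → 3 H
  atom 2: O, bond orders sum to 2 (valence 2) → 0 H
  atom 3: C, bond orders sum to 4 (valence 4) → 0 H
  atom 4: O, bond orders sum to 2 (valence 2) → 0 H
  atom 5: C, bond orders sum to 4 (valence 4) → 0 H
  atom 6: C, bond orders sum to 4 (valence 4) → 0 H
  atom 7: C, bond orders sum to 1 (valence 4) → 3 H
  atom 8: C, bond orders sum to 4 (valence 4) → 0 H
  atom 9: C, bond orders sum to 1 (valence 4) → 3 H
  atom 10: O, bond orders sum to 2 (valence 2) → 0 H
  atom 11: C, bond orders sum to 4 (valence 4) → 0 H
  atom 12: C, bond orders sum to 4 (valence 4) → 0 H
  atom 13: N, bond orders sum to 1 (valence 3) → 2 H
  atom 14: O, bond orders sum to 2 (valence 2) → 0 H
Totals → C:9, H:11, N:1, O:4.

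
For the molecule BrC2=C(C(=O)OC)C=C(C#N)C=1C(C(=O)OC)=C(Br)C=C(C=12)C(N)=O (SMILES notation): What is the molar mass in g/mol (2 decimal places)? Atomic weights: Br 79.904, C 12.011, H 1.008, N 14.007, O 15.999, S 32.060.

First, the molecular formula is C16H10Br2N2O5 (counting implicit H from valence).
  Br: 2 × 79.904 = 159.808
  C: 16 × 12.011 = 192.176
  H: 10 × 1.008 = 10.080
  N: 2 × 14.007 = 28.014
  O: 5 × 15.999 = 79.995
Sum: 2×79.904 + 16×12.011 + 10×1.008 + 2×14.007 + 5×15.999 = 470.073 → 470.07 g/mol.

470.07 g/mol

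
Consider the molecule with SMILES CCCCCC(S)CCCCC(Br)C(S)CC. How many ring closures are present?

0

In SMILES, each pair of matching ring-closure digits denotes one ring-closing bond; the number of such bonds equals the number of independent rings.
Ring-closure bonds here: 0.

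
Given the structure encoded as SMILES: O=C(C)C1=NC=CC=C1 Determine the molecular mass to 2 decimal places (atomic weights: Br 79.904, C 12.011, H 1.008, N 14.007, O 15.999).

121.14 g/mol

First, the molecular formula is C7H7NO (counting implicit H from valence).
  C: 7 × 12.011 = 84.077
  H: 7 × 1.008 = 7.056
  N: 1 × 14.007 = 14.007
  O: 1 × 15.999 = 15.999
Sum: 7×12.011 + 7×1.008 + 1×14.007 + 1×15.999 = 121.139 → 121.14 g/mol.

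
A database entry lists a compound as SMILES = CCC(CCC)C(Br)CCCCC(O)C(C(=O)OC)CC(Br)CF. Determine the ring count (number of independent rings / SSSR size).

In SMILES, each pair of matching ring-closure digits denotes one ring-closing bond; the number of such bonds equals the number of independent rings.
Ring-closure bonds here: 0.

0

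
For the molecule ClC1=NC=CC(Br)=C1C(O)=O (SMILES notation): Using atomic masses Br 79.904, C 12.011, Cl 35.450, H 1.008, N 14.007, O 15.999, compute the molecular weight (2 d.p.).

236.45 g/mol

First, the molecular formula is C6H3BrClNO2 (counting implicit H from valence).
  Br: 1 × 79.904 = 79.904
  C: 6 × 12.011 = 72.066
  Cl: 1 × 35.450 = 35.450
  H: 3 × 1.008 = 3.024
  N: 1 × 14.007 = 14.007
  O: 2 × 15.999 = 31.998
Sum: 1×79.904 + 6×12.011 + 1×35.450 + 3×1.008 + 1×14.007 + 2×15.999 = 236.449 → 236.45 g/mol.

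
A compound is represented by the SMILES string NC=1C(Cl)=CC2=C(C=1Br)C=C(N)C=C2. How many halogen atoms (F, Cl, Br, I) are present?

2

Halogen atoms appear at heavy-atom positions 4, 9 (1×Br, 1×Cl).
Other groups present: 2 primary amine.
Halogen count: 2.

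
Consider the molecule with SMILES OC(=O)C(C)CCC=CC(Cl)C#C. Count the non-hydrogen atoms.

Every atom symbol written in the SMILES (organic subset) is one heavy atom; implicit H are not written.
Heavy atoms by element → C:10, Cl:1, O:2.
Total: 13.

13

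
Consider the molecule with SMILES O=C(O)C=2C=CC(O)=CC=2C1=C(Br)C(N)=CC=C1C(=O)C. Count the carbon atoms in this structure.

Count every carbon token in the SMILES (each C, including those in ring-closure positions and inside branches).
Carbon count: 15.

15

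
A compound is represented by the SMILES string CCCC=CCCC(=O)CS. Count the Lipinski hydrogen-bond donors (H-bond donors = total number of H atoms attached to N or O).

0

Donors: find every N or O and count the H atoms it carries.
  atom 9 (O): bond orders sum to 2 → 0 H
Lipinski HBD = 0.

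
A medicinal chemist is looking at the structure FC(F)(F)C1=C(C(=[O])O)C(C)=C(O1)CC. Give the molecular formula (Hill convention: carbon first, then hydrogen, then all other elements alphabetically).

Walk through each heavy atom and fill implicit hydrogens from standard valence (C 4, N 3, O 2, S 2, halogen 1):
  atom 1: F (halogen, monovalent) → 0 H
  atom 2: C, bond orders sum to 4 (valence 4) → 0 H
  atom 3: F (halogen, monovalent) → 0 H
  atom 4: F (halogen, monovalent) → 0 H
  atom 5: C, bond orders sum to 4 (valence 4) → 0 H
  atom 6: C, bond orders sum to 4 (valence 4) → 0 H
  atom 7: C, bond orders sum to 4 (valence 4) → 0 H
  atom 8: O with explicit H count 0
  atom 9: O, bond orders sum to 1 (valence 2) → 1 H
  atom 10: C, bond orders sum to 4 (valence 4) → 0 H
  atom 11: C, bond orders sum to 1 (valence 4) → 3 H
  atom 12: C, bond orders sum to 4 (valence 4) → 0 H
  atom 13: O, bond orders sum to 2 (valence 2) → 0 H
  atom 14: C, bond orders sum to 2 (valence 4) → 2 H
  atom 15: C, bond orders sum to 1 (valence 4) → 3 H
Totals → C:9, H:9, F:3, O:3.
In Hill order: C9H9F3O3.

C9H9F3O3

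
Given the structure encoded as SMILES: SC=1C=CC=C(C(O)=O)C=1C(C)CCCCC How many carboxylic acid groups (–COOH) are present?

1

The carboxylic acid motif appears at heavy-atom position 7 in the SMILES.
Other groups present: 1 thiol.
Carboxylic acid count: 1.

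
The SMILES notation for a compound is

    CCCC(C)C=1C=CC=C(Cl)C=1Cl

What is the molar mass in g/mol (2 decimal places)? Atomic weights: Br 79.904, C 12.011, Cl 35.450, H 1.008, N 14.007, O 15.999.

217.13 g/mol

First, the molecular formula is C11H14Cl2 (counting implicit H from valence).
  C: 11 × 12.011 = 132.121
  Cl: 2 × 35.450 = 70.900
  H: 14 × 1.008 = 14.112
Sum: 11×12.011 + 2×35.450 + 14×1.008 = 217.133 → 217.13 g/mol.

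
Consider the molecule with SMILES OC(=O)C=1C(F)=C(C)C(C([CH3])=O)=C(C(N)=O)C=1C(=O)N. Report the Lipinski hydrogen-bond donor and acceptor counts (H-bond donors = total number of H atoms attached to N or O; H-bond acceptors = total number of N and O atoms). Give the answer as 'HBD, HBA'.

Donors: find every N or O and count the H atoms it carries.
  atom 1 (O): bond orders sum to 1 → 1 H
  atom 3 (O): bond orders sum to 2 → 0 H
  atom 12 (O): bond orders sum to 2 → 0 H
  atom 15 (N): bond orders sum to 1 → 2 H
  atom 16 (O): bond orders sum to 2 → 0 H
  atom 19 (O): bond orders sum to 2 → 0 H
  atom 20 (N): bond orders sum to 1 → 2 H
Lipinski HBD = 5.
Acceptors: N atoms = 2, O atoms = 5 → HBA = 7.

5, 7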